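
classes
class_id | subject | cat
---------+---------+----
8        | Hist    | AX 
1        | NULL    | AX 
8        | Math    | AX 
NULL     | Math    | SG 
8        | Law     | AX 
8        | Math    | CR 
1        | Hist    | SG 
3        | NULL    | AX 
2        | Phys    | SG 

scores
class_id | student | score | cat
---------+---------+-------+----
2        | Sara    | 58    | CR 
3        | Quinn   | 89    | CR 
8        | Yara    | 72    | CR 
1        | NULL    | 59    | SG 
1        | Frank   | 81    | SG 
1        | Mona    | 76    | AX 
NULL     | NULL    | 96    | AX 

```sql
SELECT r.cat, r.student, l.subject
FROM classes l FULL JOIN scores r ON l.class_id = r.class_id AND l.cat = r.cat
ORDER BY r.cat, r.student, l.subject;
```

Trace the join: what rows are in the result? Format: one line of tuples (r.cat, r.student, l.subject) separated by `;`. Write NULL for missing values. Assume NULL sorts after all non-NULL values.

(AX, Mona, NULL); (AX, NULL, NULL); (CR, Quinn, NULL); (CR, Sara, NULL); (CR, Yara, Math); (SG, Frank, Hist); (SG, NULL, Hist); (NULL, NULL, Hist); (NULL, NULL, Law); (NULL, NULL, Math); (NULL, NULL, Math); (NULL, NULL, Phys); (NULL, NULL, NULL)

FULL OUTER JOIN keeps every row from both sides; unmatched rows get NULL for the other side's columns.
Matching on l.class_id = r.class_id AND l.cat = r.cat. A NULL in a compared column never satisfies the condition.
Matched pairs: 4; unmatched l rows kept: 6; unmatched r rows kept: 3.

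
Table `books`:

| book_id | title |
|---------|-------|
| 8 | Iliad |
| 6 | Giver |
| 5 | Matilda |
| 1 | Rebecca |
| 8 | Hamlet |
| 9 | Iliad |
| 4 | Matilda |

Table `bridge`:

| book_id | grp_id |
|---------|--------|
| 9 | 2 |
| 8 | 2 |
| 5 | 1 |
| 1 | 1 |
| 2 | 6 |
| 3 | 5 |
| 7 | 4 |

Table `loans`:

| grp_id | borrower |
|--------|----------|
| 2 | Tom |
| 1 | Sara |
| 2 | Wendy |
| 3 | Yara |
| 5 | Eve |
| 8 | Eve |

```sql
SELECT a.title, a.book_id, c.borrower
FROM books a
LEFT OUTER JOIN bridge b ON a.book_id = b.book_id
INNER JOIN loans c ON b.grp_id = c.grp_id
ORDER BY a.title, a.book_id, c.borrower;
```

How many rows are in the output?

Evaluate left to right. First `books a LEFT JOIN bridge b` on book_id: 7 row(s).
Then INNER JOIN `loans c` on grp_id: keep only rows whose b.grp_id appears in c.
Result: 8 row(s).

8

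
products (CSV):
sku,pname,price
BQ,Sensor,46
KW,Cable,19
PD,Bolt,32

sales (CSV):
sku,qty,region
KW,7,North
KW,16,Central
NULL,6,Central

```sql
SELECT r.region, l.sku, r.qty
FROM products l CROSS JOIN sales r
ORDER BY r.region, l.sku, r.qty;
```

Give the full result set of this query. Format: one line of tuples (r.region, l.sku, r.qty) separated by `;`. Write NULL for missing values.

(Central, BQ, 6); (Central, BQ, 16); (Central, KW, 6); (Central, KW, 16); (Central, PD, 6); (Central, PD, 16); (North, BQ, 7); (North, KW, 7); (North, PD, 7)

CROSS JOIN pairs every row of `products` with every row of `sales`: 3 × 3 = 9 rows.
After projecting and ordering:
r.region | l.sku | r.qty
Central | BQ | 6
Central | BQ | 16
Central | KW | 6
Central | KW | 16
Central | PD | 6
Central | PD | 16
North | BQ | 7
North | KW | 7
North | PD | 7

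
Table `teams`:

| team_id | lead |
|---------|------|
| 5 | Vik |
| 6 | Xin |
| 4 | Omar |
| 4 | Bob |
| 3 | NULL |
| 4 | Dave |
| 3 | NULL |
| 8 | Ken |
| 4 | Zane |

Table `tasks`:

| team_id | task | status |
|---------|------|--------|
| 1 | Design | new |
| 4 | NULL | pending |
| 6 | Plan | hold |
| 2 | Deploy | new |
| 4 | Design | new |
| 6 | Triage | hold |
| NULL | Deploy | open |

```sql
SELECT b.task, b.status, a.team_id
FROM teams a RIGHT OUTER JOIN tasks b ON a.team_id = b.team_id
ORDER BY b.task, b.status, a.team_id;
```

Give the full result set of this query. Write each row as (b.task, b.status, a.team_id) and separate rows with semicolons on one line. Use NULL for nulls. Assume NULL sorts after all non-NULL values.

RIGHT JOIN keeps every row from `tasks`; unmatched rows get NULL for `teams`'s columns.
Matching on a.team_id = b.team_id. A NULL in a compared column never satisfies the condition.
- a[0] team_id=5 → no match.
- a[1] team_id=6 → 2 match(es) in b → 2 row(s).
- a[2] team_id=4 → 2 match(es) in b → 2 row(s).
- a[3] team_id=4 → 2 match(es) in b → 2 row(s).
- a[4] team_id=3 → no match.
- a[5] team_id=4 → 2 match(es) in b → 2 row(s).
- a[6] team_id=3 → no match.
- a[7] team_id=8 → no match.
- a[8] team_id=4 → 2 match(es) in b → 2 row(s).
- 3 row(s) from b found no a partner → padded with NULL.

(Deploy, new, NULL); (Deploy, open, NULL); (Design, new, 4); (Design, new, 4); (Design, new, 4); (Design, new, 4); (Design, new, NULL); (Plan, hold, 6); (Triage, hold, 6); (NULL, pending, 4); (NULL, pending, 4); (NULL, pending, 4); (NULL, pending, 4)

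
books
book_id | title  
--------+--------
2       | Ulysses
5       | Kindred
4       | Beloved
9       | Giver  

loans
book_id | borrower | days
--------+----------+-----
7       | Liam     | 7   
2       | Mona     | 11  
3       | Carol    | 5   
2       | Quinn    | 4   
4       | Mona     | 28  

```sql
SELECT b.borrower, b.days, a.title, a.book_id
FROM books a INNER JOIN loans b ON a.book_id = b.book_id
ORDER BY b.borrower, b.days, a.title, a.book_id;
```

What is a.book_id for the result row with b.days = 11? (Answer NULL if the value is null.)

2

INNER JOIN keeps only pairs where the ON condition holds.
Matching on a.book_id = b.book_id.
- a[0] book_id=2 → 2 match(es) in b → 2 row(s).
- a[1] book_id=5 → no match; dropped.
- a[2] book_id=4 → 1 match(es) in b → 1 row(s).
- a[3] book_id=9 → no match; dropped.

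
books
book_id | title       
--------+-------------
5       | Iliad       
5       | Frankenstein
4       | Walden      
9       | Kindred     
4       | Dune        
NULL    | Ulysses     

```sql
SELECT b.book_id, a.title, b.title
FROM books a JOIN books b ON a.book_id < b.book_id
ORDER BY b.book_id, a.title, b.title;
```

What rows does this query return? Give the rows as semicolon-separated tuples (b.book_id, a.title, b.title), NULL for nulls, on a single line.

(5, Dune, Frankenstein); (5, Dune, Iliad); (5, Walden, Frankenstein); (5, Walden, Iliad); (9, Dune, Kindred); (9, Frankenstein, Kindred); (9, Iliad, Kindred); (9, Walden, Kindred)

INNER JOIN keeps only pairs where the ON condition holds.
Matching on a.book_id < b.book_id. A NULL in a compared column never satisfies the condition.
Matched pairs: 8.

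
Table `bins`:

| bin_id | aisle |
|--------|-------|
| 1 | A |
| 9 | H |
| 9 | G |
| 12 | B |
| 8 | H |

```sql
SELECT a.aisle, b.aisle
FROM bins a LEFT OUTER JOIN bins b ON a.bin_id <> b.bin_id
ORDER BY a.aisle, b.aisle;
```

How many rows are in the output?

18

LEFT JOIN keeps every row from `bins a`; unmatched rows get NULL for `bins b`'s columns.
Matching on a.bin_id <> b.bin_id.
- a row (bin_id=1): matches 4 b row(s) → 4 output row(s).
- a row (bin_id=9): matches 3 b row(s) → 3 output row(s).
- a row (bin_id=9): matches 3 b row(s) → 3 output row(s).
- a row (bin_id=12): matches 4 b row(s) → 4 output row(s).
- a row (bin_id=8): matches 4 b row(s) → 4 output row(s).
Total: 18 rows.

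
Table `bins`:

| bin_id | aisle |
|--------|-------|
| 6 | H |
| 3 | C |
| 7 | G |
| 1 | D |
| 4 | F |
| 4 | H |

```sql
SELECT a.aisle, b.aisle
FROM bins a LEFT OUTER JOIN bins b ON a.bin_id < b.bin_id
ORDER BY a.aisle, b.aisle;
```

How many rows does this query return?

15

LEFT JOIN keeps every row from `bins a`; unmatched rows get NULL for `bins b`'s columns.
Matching on a.bin_id < b.bin_id.
- a (bin_id=6) pairs with 1 row(s) of b.
- a (bin_id=3) pairs with 4 row(s) of b.
- a (bin_id=7) has no partner → padded with NULL.
- a (bin_id=1) pairs with 5 row(s) of b.
- a (bin_id=4) pairs with 2 row(s) of b.
- a (bin_id=4) pairs with 2 row(s) of b.
Total: 14 matched + 1 padded = 15 rows.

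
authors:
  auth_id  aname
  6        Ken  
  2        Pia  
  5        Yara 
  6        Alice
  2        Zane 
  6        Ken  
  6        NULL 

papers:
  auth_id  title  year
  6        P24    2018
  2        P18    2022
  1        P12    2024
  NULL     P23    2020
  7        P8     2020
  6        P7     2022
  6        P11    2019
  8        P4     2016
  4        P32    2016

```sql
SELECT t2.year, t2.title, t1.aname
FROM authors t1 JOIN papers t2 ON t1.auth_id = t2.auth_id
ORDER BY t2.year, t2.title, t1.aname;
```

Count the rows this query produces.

14

INNER JOIN keeps only pairs where the ON condition holds.
Matching on t1.auth_id = t2.auth_id. A NULL in a compared column never satisfies the condition.
- t1 (auth_id=6) pairs with 3 row(s) of t2.
- t1 (auth_id=2) pairs with 1 row(s) of t2.
- t1 (auth_id=5) has no partner → excluded.
- t1 (auth_id=6) pairs with 3 row(s) of t2.
- t1 (auth_id=2) pairs with 1 row(s) of t2.
- t1 (auth_id=6) pairs with 3 row(s) of t2.
- t1 (auth_id=6) pairs with 3 row(s) of t2.
Total: 14 rows.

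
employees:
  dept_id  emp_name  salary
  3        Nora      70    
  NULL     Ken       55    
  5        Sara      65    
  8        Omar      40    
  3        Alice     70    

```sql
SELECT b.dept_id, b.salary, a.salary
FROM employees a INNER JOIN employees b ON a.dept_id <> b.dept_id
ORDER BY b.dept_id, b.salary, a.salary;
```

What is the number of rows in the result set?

10

INNER JOIN keeps only pairs where the ON condition holds.
Matching on a.dept_id <> b.dept_id. A NULL in a compared column never satisfies the condition.
Matched pairs: 10.
Total: 10 rows.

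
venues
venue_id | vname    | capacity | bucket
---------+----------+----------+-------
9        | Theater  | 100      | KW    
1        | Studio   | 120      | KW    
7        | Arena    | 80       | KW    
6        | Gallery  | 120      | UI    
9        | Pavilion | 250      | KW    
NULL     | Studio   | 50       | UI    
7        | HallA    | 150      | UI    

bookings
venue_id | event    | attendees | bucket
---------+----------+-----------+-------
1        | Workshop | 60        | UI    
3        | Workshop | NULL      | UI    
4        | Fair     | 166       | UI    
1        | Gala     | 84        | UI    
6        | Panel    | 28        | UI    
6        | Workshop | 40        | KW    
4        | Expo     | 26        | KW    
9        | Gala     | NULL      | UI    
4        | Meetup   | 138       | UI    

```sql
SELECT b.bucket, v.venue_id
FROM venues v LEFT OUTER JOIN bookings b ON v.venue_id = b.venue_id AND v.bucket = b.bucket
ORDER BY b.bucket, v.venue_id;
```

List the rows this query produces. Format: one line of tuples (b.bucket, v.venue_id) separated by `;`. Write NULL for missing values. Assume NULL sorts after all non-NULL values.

(UI, 6); (NULL, 1); (NULL, 7); (NULL, 7); (NULL, 9); (NULL, 9); (NULL, NULL)

LEFT JOIN keeps every row from `venues`; unmatched rows get NULL for `bookings`'s columns.
Matching on v.venue_id = b.venue_id AND v.bucket = b.bucket. A NULL in a compared column never satisfies the condition.
- venue_id=9, bucket=KW: no b row matches, row kept with b columns NULL.
- venue_id=1, bucket=KW: no b row matches, row kept with b columns NULL.
- venue_id=7, bucket=KW: no b row matches, row kept with b columns NULL.
- venue_id=6, bucket=UI: 1 matching b row(s), so 1 row(s) emitted.
- venue_id=9, bucket=KW: no b row matches, row kept with b columns NULL.
- venue_id=NULL, bucket=UI: no b row matches, row kept with b columns NULL.
- venue_id=7, bucket=UI: no b row matches, row kept with b columns NULL.
After projecting and ordering:
b.bucket | v.venue_id
UI | 6
NULL | 1
NULL | 7
NULL | 7
NULL | 9
NULL | 9
NULL | NULL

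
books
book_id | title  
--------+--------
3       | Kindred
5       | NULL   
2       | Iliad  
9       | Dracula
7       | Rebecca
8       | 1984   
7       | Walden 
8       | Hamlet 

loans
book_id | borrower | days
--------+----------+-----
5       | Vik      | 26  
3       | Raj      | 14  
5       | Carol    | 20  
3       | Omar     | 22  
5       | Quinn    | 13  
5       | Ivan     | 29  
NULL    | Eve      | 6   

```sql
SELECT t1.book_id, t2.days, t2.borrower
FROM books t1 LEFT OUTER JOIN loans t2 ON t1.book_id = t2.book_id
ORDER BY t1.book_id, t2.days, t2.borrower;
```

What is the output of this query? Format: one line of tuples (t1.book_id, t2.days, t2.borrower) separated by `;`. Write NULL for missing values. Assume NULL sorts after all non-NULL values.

(2, NULL, NULL); (3, 14, Raj); (3, 22, Omar); (5, 13, Quinn); (5, 20, Carol); (5, 26, Vik); (5, 29, Ivan); (7, NULL, NULL); (7, NULL, NULL); (8, NULL, NULL); (8, NULL, NULL); (9, NULL, NULL)

LEFT JOIN keeps every row from `books`; unmatched rows get NULL for `loans`'s columns.
Matching on t1.book_id = t2.book_id. A NULL in a compared column never satisfies the condition.
- book_id=3: 2 matching t2 row(s), so 2 row(s) emitted.
- book_id=5: 4 matching t2 row(s), so 4 row(s) emitted.
- book_id=2: no t2 row matches, row kept with t2 columns NULL.
- book_id=9: no t2 row matches, row kept with t2 columns NULL.
- book_id=7: no t2 row matches, row kept with t2 columns NULL.
- book_id=8: no t2 row matches, row kept with t2 columns NULL.
- book_id=7: no t2 row matches, row kept with t2 columns NULL.
- book_id=8: no t2 row matches, row kept with t2 columns NULL.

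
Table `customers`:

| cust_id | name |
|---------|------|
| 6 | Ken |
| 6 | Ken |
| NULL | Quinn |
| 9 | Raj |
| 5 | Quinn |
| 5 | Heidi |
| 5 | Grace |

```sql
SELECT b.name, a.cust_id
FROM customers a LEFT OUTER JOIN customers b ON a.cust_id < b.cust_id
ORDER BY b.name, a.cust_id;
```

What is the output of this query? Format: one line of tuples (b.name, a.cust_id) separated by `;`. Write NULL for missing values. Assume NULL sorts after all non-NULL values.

LEFT JOIN keeps every row from `customers a`; unmatched rows get NULL for `customers b`'s columns.
Matching on a.cust_id < b.cust_id. A NULL in a compared column never satisfies the condition.
- cust_id=6: 1 matching b row(s), so 1 row(s) emitted.
- cust_id=6: 1 matching b row(s), so 1 row(s) emitted.
- cust_id=NULL: no b row matches, row kept with b columns NULL.
- cust_id=9: no b row matches, row kept with b columns NULL.
- cust_id=5: 3 matching b row(s), so 3 row(s) emitted.
- cust_id=5: 3 matching b row(s), so 3 row(s) emitted.
- cust_id=5: 3 matching b row(s), so 3 row(s) emitted.

(Ken, 5); (Ken, 5); (Ken, 5); (Ken, 5); (Ken, 5); (Ken, 5); (Raj, 5); (Raj, 5); (Raj, 5); (Raj, 6); (Raj, 6); (NULL, 9); (NULL, NULL)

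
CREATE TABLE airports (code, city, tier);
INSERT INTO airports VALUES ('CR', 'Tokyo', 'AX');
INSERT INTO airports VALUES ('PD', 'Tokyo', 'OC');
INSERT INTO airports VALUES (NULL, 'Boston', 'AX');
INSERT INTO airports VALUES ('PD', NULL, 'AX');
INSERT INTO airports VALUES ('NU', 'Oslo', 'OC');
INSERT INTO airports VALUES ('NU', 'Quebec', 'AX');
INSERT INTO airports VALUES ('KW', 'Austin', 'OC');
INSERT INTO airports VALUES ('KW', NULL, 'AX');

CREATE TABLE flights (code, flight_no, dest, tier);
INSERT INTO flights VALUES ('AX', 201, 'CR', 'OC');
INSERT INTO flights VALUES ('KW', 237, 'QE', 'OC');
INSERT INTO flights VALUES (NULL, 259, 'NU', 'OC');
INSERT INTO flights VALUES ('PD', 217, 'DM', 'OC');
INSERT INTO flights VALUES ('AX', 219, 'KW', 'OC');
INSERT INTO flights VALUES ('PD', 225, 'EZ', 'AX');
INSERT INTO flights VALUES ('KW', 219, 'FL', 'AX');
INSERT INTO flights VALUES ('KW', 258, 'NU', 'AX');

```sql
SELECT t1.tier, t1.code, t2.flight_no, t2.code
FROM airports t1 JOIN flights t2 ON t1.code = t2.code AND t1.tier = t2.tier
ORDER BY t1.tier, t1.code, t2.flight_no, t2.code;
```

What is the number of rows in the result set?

5

INNER JOIN keeps only pairs where the ON condition holds.
Matching on t1.code = t2.code AND t1.tier = t2.tier. A NULL in a compared column never satisfies the condition.
- t1 row (code=CR, tier=AX): no match → dropped.
- t1 row (code=PD, tier=OC): matches 1 t2 row(s) → 1 output row(s).
- t1 row (code=NULL, tier=AX): no match → dropped.
- t1 row (code=PD, tier=AX): matches 1 t2 row(s) → 1 output row(s).
- t1 row (code=NU, tier=OC): no match → dropped.
- t1 row (code=NU, tier=AX): no match → dropped.
- t1 row (code=KW, tier=OC): matches 1 t2 row(s) → 1 output row(s).
- t1 row (code=KW, tier=AX): matches 2 t2 row(s) → 2 output row(s).
Total: 5 rows.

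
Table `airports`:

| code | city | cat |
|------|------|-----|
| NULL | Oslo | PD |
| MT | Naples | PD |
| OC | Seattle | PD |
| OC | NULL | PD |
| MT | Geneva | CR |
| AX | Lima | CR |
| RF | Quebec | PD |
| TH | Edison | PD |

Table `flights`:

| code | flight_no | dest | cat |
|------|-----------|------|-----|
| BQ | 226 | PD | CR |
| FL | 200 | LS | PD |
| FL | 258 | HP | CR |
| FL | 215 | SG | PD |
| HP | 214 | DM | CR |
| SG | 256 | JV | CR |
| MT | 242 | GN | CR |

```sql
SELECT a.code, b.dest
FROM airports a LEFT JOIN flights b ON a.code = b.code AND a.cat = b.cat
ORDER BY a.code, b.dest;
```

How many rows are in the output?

LEFT JOIN keeps every row from `airports`; unmatched rows get NULL for `flights`'s columns.
Matching on a.code = b.code AND a.cat = b.cat. A NULL in a compared column never satisfies the condition.
Matched pairs: 1; unmatched a rows kept: 7.
Total: 1 matched + 7 padded = 8 rows.

8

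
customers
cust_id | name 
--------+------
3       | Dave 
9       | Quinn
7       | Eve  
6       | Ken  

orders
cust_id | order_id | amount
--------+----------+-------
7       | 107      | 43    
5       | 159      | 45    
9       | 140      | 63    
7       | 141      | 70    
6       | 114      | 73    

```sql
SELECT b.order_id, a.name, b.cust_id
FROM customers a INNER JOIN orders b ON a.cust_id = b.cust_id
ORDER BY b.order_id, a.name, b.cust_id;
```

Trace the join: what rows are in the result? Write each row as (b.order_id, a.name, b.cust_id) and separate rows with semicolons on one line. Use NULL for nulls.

INNER JOIN keeps only pairs where the ON condition holds.
Matching on a.cust_id = b.cust_id.
- cust_id=3: no matching b row, dropped.
- cust_id=9: 1 matching b row(s), so 1 row(s) emitted.
- cust_id=7: 2 matching b row(s), so 2 row(s) emitted.
- cust_id=6: 1 matching b row(s), so 1 row(s) emitted.
After projecting and ordering:
b.order_id | a.name | b.cust_id
107 | Eve | 7
114 | Ken | 6
140 | Quinn | 9
141 | Eve | 7

(107, Eve, 7); (114, Ken, 6); (140, Quinn, 9); (141, Eve, 7)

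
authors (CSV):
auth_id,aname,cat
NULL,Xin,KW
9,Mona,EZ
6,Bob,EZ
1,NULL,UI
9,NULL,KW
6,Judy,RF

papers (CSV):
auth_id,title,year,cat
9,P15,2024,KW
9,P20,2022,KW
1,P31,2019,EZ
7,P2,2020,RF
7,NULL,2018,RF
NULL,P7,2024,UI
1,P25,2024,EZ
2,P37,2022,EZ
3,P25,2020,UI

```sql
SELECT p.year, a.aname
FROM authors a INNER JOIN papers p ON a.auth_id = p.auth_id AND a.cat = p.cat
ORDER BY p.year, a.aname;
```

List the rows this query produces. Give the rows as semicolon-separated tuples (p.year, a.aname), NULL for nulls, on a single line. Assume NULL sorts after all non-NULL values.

INNER JOIN keeps only pairs where the ON condition holds.
Matching on a.auth_id = p.auth_id AND a.cat = p.cat. A NULL in a compared column never satisfies the condition.
- auth_id=NULL, cat=KW: no matching p row, dropped.
- auth_id=9, cat=EZ: no matching p row, dropped.
- auth_id=6, cat=EZ: no matching p row, dropped.
- auth_id=1, cat=UI: no matching p row, dropped.
- auth_id=9, cat=KW: 2 matching p row(s), so 2 row(s) emitted.
- auth_id=6, cat=RF: no matching p row, dropped.
After projecting and ordering:
p.year | a.aname
2022 | NULL
2024 | NULL

(2022, NULL); (2024, NULL)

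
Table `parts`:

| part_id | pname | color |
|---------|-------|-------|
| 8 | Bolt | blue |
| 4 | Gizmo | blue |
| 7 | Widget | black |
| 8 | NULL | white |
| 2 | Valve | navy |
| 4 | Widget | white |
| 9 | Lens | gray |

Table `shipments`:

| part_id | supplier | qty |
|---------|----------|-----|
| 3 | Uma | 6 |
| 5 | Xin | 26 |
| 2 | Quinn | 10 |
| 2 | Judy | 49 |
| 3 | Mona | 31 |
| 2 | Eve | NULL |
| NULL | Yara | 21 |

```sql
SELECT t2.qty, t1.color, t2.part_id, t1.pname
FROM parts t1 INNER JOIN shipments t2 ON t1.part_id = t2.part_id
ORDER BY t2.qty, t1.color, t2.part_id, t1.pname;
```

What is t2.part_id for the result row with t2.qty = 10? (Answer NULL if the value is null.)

INNER JOIN keeps only pairs where the ON condition holds.
Matching on t1.part_id = t2.part_id. A NULL in a compared column never satisfies the condition.
- t1[0] part_id=8 → no match; dropped.
- t1[1] part_id=4 → no match; dropped.
- t1[2] part_id=7 → no match; dropped.
- t1[3] part_id=8 → no match; dropped.
- t1[4] part_id=2 → 3 match(es) in t2 → 3 row(s).
- t1[5] part_id=4 → no match; dropped.
- t1[6] part_id=9 → no match; dropped.

2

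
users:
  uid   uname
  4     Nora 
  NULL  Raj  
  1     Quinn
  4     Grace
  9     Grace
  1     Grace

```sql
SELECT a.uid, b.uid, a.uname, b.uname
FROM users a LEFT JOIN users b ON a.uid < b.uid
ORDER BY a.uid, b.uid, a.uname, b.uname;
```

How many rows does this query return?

LEFT JOIN keeps every row from `users a`; unmatched rows get NULL for `users b`'s columns.
Matching on a.uid < b.uid. A NULL in a compared column never satisfies the condition.
Matched pairs: 8; unmatched a rows kept: 2.
Total: 8 matched + 2 padded = 10 rows.

10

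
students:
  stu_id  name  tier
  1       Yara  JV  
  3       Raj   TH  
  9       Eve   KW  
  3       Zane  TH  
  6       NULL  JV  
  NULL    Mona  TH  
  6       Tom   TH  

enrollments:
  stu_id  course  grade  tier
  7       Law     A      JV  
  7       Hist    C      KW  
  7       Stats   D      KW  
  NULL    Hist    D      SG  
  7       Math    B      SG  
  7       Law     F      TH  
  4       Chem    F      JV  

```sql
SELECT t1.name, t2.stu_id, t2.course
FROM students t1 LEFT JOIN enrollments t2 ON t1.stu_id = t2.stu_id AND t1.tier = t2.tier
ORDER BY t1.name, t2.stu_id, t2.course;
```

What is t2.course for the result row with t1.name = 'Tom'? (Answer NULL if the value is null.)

LEFT JOIN keeps every row from `students`; unmatched rows get NULL for `enrollments`'s columns.
Matching on t1.stu_id = t2.stu_id AND t1.tier = t2.tier. A NULL in a compared column never satisfies the condition.
- t1[0] stu_id=1, tier=JV → no match; kept with NULLs on the t2 side.
- t1[1] stu_id=3, tier=TH → no match; kept with NULLs on the t2 side.
- t1[2] stu_id=9, tier=KW → no match; kept with NULLs on the t2 side.
- t1[3] stu_id=3, tier=TH → no match; kept with NULLs on the t2 side.
- t1[4] stu_id=6, tier=JV → no match; kept with NULLs on the t2 side.
- t1[5] stu_id=NULL, tier=TH → no match; kept with NULLs on the t2 side.
- t1[6] stu_id=6, tier=TH → no match; kept with NULLs on the t2 side.

NULL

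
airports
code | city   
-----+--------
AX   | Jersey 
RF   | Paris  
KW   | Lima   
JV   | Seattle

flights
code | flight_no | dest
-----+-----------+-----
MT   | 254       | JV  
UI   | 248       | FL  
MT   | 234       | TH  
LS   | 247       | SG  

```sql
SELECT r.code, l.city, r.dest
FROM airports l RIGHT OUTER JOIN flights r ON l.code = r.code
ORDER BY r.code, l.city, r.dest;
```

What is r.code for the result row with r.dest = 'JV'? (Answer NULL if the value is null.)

MT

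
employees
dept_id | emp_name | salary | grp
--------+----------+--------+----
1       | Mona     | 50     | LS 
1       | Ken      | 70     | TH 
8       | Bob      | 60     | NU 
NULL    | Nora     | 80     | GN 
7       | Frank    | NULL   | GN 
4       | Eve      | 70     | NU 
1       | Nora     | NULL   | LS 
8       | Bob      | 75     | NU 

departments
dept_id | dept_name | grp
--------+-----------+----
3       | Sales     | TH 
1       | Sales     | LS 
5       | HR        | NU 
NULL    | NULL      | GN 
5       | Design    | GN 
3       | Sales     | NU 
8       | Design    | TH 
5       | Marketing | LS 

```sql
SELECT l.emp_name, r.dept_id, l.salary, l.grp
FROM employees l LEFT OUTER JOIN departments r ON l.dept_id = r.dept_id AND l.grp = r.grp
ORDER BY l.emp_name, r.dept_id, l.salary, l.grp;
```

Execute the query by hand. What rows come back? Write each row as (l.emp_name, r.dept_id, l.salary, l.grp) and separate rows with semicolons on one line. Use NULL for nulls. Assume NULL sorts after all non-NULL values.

LEFT JOIN keeps every row from `employees`; unmatched rows get NULL for `departments`'s columns.
Matching on l.dept_id = r.dept_id AND l.grp = r.grp. A NULL in a compared column never satisfies the condition.
Matched pairs: 2; unmatched l rows kept: 6.

(Bob, NULL, 60, NU); (Bob, NULL, 75, NU); (Eve, NULL, 70, NU); (Frank, NULL, NULL, GN); (Ken, NULL, 70, TH); (Mona, 1, 50, LS); (Nora, 1, NULL, LS); (Nora, NULL, 80, GN)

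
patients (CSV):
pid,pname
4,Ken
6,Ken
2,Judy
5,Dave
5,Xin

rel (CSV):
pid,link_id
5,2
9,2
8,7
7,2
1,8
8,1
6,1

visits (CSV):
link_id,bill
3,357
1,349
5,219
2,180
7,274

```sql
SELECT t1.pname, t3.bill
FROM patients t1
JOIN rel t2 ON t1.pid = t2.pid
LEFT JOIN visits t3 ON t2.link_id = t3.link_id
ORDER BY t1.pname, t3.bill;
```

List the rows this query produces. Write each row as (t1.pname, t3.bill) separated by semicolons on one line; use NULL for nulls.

(Dave, 180); (Ken, 349); (Xin, 180)

Joins associate left-to-right: patients INNER JOIN rel on pid gives 3 intermediate row(s).
Then LEFT JOIN `visits t3` on link_id: each of those 3 rows is kept; rows whose t2.link_id has no match in t3 get NULL for t3's columns.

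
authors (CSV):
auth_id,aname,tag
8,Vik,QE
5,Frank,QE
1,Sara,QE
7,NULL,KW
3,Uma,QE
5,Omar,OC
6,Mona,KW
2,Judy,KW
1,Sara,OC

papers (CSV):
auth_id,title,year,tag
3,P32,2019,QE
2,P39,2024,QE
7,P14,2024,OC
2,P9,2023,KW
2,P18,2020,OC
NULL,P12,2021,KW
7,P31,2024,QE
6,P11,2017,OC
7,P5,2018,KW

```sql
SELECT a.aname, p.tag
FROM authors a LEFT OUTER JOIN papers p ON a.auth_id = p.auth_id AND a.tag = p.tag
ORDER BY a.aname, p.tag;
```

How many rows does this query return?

9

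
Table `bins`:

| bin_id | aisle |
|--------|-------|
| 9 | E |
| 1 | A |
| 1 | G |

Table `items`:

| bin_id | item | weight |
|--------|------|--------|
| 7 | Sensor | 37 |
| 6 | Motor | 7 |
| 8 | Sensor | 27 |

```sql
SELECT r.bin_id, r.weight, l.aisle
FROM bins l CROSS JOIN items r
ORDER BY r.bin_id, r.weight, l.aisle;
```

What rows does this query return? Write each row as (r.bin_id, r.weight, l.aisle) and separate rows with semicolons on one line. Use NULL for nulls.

(6, 7, A); (6, 7, E); (6, 7, G); (7, 37, A); (7, 37, E); (7, 37, G); (8, 27, A); (8, 27, E); (8, 27, G)

CROSS JOIN pairs every row of `bins` with every row of `items`: 3 × 3 = 9 rows.
After projecting and ordering:
r.bin_id | r.weight | l.aisle
6 | 7 | A
6 | 7 | E
6 | 7 | G
7 | 37 | A
7 | 37 | E
7 | 37 | G
8 | 27 | A
8 | 27 | E
8 | 27 | G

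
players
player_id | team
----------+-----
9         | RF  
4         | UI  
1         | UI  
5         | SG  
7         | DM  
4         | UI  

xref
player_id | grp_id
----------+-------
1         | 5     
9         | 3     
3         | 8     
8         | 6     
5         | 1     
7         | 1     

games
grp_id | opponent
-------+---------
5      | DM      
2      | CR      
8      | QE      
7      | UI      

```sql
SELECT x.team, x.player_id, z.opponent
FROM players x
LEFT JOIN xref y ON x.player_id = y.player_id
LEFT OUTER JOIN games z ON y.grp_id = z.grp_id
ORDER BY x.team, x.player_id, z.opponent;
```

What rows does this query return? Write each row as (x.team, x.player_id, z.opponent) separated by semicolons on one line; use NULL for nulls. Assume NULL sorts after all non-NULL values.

Evaluate left to right. First `players x LEFT JOIN xref y` on player_id: 6 row(s).
Then LEFT JOIN `games z` on grp_id: each of those 6 rows is kept; rows whose y.grp_id has no match in z get NULL for z's columns.

(DM, 7, NULL); (RF, 9, NULL); (SG, 5, NULL); (UI, 1, DM); (UI, 4, NULL); (UI, 4, NULL)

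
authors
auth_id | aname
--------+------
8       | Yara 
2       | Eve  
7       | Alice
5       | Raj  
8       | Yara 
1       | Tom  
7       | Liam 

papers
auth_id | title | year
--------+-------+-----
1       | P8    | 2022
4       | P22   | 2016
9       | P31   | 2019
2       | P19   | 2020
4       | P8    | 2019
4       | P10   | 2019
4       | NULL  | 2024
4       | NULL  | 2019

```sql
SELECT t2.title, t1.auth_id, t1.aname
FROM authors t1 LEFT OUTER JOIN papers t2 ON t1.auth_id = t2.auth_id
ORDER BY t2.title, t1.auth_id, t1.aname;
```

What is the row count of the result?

7

LEFT JOIN keeps every row from `authors`; unmatched rows get NULL for `papers`'s columns.
Matching on t1.auth_id = t2.auth_id.
- auth_id=8: no t2 row matches, row kept with t2 columns NULL.
- auth_id=2: 1 matching t2 row(s), so 1 row(s) emitted.
- auth_id=7: no t2 row matches, row kept with t2 columns NULL.
- auth_id=5: no t2 row matches, row kept with t2 columns NULL.
- auth_id=8: no t2 row matches, row kept with t2 columns NULL.
- auth_id=1: 1 matching t2 row(s), so 1 row(s) emitted.
- auth_id=7: no t2 row matches, row kept with t2 columns NULL.
Total: 2 matched + 5 padded = 7 rows.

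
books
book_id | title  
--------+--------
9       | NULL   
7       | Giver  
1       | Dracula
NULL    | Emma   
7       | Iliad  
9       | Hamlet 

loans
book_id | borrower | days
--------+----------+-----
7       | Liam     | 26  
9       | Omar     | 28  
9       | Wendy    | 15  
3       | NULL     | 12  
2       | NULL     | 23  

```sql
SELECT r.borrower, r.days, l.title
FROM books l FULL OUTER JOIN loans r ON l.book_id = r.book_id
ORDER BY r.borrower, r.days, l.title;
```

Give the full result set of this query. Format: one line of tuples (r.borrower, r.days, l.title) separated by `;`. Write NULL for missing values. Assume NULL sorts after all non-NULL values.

FULL OUTER JOIN keeps every row from both sides; unmatched rows get NULL for the other side's columns.
Matching on l.book_id = r.book_id. A NULL in a compared column never satisfies the condition.
Matched pairs: 6; unmatched l rows kept: 2; unmatched r rows kept: 2.

(Liam, 26, Giver); (Liam, 26, Iliad); (Omar, 28, Hamlet); (Omar, 28, NULL); (Wendy, 15, Hamlet); (Wendy, 15, NULL); (NULL, 12, NULL); (NULL, 23, NULL); (NULL, NULL, Dracula); (NULL, NULL, Emma)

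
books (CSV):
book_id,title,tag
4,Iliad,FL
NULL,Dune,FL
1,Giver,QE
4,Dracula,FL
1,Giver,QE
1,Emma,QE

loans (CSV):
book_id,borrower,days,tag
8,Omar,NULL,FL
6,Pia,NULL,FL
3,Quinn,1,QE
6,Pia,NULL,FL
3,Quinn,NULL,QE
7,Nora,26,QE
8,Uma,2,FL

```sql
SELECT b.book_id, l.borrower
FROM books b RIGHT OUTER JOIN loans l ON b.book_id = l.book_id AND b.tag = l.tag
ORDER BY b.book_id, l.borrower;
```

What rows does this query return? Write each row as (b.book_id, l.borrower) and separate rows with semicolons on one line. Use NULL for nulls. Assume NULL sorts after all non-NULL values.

RIGHT JOIN keeps every row from `loans`; unmatched rows get NULL for `books`'s columns.
Matching on b.book_id = l.book_id AND b.tag = l.tag. A NULL in a compared column never satisfies the condition.
Matched pairs: 0; unmatched l rows kept: 7.

(NULL, Nora); (NULL, Omar); (NULL, Pia); (NULL, Pia); (NULL, Quinn); (NULL, Quinn); (NULL, Uma)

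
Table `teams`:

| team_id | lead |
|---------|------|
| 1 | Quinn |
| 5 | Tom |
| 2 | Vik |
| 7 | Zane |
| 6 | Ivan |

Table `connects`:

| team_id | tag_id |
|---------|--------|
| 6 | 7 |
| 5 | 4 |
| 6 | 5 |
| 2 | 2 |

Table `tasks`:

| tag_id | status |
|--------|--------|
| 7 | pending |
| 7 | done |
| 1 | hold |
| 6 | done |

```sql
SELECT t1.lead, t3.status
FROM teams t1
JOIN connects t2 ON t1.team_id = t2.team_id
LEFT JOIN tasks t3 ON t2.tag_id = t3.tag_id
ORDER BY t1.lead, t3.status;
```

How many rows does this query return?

5

Evaluate left to right. First `teams t1 INNER JOIN connects t2` on team_id: 4 row(s).
Then LEFT JOIN `tasks t3` on tag_id: each of those 4 rows is kept; rows whose t2.tag_id has no match in t3 get NULL for t3's columns.
Result: 5 row(s).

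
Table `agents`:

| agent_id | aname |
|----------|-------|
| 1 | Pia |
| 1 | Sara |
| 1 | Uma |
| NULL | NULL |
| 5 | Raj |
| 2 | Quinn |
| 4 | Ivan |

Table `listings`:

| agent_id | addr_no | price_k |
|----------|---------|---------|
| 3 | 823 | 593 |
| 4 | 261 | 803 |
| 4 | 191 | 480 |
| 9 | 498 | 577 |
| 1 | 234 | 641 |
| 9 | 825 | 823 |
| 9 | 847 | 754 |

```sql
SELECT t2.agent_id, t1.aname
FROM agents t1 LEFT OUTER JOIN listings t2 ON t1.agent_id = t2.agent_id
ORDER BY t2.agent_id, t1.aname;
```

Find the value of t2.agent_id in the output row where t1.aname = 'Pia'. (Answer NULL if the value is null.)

LEFT JOIN keeps every row from `agents`; unmatched rows get NULL for `listings`'s columns.
Matching on t1.agent_id = t2.agent_id. A NULL in a compared column never satisfies the condition.
- t1 row (agent_id=1): matches 1 t2 row(s) → 1 output row(s).
- t1 row (agent_id=1): matches 1 t2 row(s) → 1 output row(s).
- t1 row (agent_id=1): matches 1 t2 row(s) → 1 output row(s).
- t1 row (agent_id=NULL): no match → kept, t2 columns NULL.
- t1 row (agent_id=5): no match → kept, t2 columns NULL.
- t1 row (agent_id=2): no match → kept, t2 columns NULL.
- t1 row (agent_id=4): matches 2 t2 row(s) → 2 output row(s).

1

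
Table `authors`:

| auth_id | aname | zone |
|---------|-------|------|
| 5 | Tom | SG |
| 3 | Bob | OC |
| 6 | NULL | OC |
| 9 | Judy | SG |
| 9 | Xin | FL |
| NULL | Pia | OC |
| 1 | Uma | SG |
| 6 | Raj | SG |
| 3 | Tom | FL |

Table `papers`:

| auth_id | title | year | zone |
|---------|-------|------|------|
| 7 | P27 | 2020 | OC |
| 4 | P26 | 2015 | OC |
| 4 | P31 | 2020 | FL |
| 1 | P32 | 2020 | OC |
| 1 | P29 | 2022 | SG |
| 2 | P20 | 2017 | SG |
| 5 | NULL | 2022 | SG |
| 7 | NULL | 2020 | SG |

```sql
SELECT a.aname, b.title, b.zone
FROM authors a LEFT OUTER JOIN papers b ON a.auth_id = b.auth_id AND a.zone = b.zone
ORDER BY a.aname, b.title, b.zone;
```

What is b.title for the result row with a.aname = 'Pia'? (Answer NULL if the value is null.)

NULL

LEFT JOIN keeps every row from `authors`; unmatched rows get NULL for `papers`'s columns.
Matching on a.auth_id = b.auth_id AND a.zone = b.zone. A NULL in a compared column never satisfies the condition.
- a (auth_id=5, zone=SG) pairs with 1 row(s) of b.
- a (auth_id=3, zone=OC) has no partner → padded with NULL.
- a (auth_id=6, zone=OC) has no partner → padded with NULL.
- a (auth_id=9, zone=SG) has no partner → padded with NULL.
- a (auth_id=9, zone=FL) has no partner → padded with NULL.
- a (auth_id=NULL, zone=OC) has no partner → padded with NULL.
- a (auth_id=1, zone=SG) pairs with 1 row(s) of b.
- a (auth_id=6, zone=SG) has no partner → padded with NULL.
- a (auth_id=3, zone=FL) has no partner → padded with NULL.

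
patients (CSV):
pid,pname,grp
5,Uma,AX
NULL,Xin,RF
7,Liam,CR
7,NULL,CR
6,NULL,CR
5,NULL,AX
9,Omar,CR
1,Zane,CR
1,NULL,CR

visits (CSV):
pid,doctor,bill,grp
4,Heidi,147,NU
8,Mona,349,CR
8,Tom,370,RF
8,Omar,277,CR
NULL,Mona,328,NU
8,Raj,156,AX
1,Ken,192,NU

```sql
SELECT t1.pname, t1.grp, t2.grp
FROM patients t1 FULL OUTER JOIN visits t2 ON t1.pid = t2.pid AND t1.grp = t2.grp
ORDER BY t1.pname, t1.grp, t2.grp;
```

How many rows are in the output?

16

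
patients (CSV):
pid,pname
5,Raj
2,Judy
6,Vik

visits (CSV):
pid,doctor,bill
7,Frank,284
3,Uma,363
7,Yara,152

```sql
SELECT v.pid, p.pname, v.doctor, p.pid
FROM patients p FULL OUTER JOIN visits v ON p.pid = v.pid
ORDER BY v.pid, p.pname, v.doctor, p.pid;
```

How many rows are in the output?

6

FULL OUTER JOIN keeps every row from both sides; unmatched rows get NULL for the other side's columns.
Matching on p.pid = v.pid.
- p[0] pid=5 → no match; kept with NULLs on the v side.
- p[1] pid=2 → no match; kept with NULLs on the v side.
- p[2] pid=6 → no match; kept with NULLs on the v side.
- 3 v row(s) had no p match → kept, p columns NULL.
Total: 0 matched + 6 padded = 6 rows.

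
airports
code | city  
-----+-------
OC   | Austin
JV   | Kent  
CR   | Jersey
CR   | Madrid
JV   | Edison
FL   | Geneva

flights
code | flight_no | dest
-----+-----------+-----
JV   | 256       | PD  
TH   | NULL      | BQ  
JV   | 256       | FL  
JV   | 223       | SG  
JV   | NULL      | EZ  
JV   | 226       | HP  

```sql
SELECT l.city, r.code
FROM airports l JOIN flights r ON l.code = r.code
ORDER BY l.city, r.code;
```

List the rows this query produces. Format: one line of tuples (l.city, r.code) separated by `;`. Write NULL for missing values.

(Edison, JV); (Edison, JV); (Edison, JV); (Edison, JV); (Edison, JV); (Kent, JV); (Kent, JV); (Kent, JV); (Kent, JV); (Kent, JV)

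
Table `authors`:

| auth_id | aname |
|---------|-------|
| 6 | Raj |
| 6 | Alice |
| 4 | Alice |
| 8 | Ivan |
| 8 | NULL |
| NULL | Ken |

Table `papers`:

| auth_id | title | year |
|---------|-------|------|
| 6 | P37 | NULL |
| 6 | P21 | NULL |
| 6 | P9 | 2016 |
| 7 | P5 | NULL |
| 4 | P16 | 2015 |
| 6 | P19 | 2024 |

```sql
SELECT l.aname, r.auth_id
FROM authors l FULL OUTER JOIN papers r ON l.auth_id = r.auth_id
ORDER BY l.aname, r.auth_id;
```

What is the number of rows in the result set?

FULL OUTER JOIN keeps every row from both sides; unmatched rows get NULL for the other side's columns.
Matching on l.auth_id = r.auth_id. A NULL in a compared column never satisfies the condition.
- auth_id=6: 4 matching r row(s), so 4 row(s) emitted.
- auth_id=6: 4 matching r row(s), so 4 row(s) emitted.
- auth_id=4: 1 matching r row(s), so 1 row(s) emitted.
- auth_id=8: no r row matches, row kept with r columns NULL.
- auth_id=8: no r row matches, row kept with r columns NULL.
- auth_id=NULL: no r row matches, row kept with r columns NULL.
- 1 r row(s) had no l match → kept, l columns NULL.
Total: 9 matched + 4 padded = 13 rows.

13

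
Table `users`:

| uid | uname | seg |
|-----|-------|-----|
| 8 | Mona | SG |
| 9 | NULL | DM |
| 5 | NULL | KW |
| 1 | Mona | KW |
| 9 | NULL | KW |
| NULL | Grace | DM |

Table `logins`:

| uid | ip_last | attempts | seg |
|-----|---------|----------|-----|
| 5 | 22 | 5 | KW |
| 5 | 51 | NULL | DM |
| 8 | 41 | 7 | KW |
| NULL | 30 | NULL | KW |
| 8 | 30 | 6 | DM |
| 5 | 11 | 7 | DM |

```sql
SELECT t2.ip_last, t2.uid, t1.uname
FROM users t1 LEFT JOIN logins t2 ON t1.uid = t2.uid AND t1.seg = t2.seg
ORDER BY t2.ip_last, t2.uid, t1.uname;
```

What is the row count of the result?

LEFT JOIN keeps every row from `users`; unmatched rows get NULL for `logins`'s columns.
Matching on t1.uid = t2.uid AND t1.seg = t2.seg. A NULL in a compared column never satisfies the condition.
- t1 (uid=8, seg=SG) has no partner → padded with NULL.
- t1 (uid=9, seg=DM) has no partner → padded with NULL.
- t1 (uid=5, seg=KW) pairs with 1 row(s) of t2.
- t1 (uid=1, seg=KW) has no partner → padded with NULL.
- t1 (uid=9, seg=KW) has no partner → padded with NULL.
- t1 (uid=NULL, seg=DM) has no partner → padded with NULL.
Total: 1 matched + 5 padded = 6 rows.

6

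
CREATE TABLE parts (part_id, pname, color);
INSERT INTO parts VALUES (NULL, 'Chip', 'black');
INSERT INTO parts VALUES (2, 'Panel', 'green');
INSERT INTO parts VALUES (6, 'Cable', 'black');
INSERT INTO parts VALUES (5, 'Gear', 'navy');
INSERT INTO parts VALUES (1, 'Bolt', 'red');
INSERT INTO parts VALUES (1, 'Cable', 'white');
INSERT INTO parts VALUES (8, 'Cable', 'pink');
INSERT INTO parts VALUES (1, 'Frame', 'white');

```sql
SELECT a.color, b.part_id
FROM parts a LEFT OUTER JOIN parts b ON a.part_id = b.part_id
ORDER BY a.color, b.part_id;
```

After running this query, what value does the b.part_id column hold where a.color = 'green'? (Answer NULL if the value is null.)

LEFT JOIN keeps every row from `parts a`; unmatched rows get NULL for `parts b`'s columns.
Matching on a.part_id = b.part_id. A NULL in a compared column never satisfies the condition.
- part_id=NULL: no b row matches, row kept with b columns NULL.
- part_id=2: 1 matching b row(s), so 1 row(s) emitted.
- part_id=6: 1 matching b row(s), so 1 row(s) emitted.
- part_id=5: 1 matching b row(s), so 1 row(s) emitted.
- part_id=1: 3 matching b row(s), so 3 row(s) emitted.
- part_id=1: 3 matching b row(s), so 3 row(s) emitted.
- part_id=8: 1 matching b row(s), so 1 row(s) emitted.
- part_id=1: 3 matching b row(s), so 3 row(s) emitted.

2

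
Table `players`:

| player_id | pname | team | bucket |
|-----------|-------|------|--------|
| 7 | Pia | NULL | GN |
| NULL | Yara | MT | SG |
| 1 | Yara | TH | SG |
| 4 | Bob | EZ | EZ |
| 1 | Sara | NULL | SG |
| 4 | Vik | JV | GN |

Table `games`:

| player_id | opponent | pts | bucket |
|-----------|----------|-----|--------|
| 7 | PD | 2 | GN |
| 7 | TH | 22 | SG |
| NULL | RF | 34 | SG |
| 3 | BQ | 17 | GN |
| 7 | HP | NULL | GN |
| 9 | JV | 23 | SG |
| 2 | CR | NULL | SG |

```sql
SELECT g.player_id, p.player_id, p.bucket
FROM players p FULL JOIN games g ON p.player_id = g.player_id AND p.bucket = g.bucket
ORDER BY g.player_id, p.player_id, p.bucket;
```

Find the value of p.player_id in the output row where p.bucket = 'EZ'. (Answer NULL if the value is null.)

4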